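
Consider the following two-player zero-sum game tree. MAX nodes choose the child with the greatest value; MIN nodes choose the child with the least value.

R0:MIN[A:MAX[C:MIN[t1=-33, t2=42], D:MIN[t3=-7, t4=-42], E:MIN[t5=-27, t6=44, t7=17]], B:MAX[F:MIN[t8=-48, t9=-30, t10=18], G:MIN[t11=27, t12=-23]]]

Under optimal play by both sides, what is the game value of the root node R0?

-27

C (MIN): min(-33, 42) = -33
D (MIN): min(-7, -42) = -42
E (MIN): min(-27, 44, 17) = -27
A (MAX): max(-33, -42, -27) = -27
F (MIN): min(-48, -30, 18) = -48
G (MIN): min(27, -23) = -23
B (MAX): max(-48, -23) = -23
R0 (MIN): min(-27, -23) = -27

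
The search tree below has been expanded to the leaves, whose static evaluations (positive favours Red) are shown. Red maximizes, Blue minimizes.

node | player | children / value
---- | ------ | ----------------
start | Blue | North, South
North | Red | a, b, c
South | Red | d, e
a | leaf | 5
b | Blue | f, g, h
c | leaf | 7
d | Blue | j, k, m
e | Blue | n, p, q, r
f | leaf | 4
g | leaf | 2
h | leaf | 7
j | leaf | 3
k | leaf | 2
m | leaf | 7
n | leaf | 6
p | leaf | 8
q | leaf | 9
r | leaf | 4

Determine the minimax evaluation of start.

b (Blue): min(4, 2, 7) = 2
North (Red): max(5, 2, 7) = 7
d (Blue): min(3, 2, 7) = 2
e (Blue): min(6, 8, 9, 4) = 4
South (Red): max(2, 4) = 4
start (Blue): min(7, 4) = 4

4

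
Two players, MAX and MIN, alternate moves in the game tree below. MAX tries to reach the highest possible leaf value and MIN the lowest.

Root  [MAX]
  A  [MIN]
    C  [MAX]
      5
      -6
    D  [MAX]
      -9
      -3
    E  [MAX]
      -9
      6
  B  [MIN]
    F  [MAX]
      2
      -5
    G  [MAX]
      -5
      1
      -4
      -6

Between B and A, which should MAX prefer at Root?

B

F (MAX): max(2, -5) = 2
G (MAX): max(-5, 1, -4, -6) = 1
B (MIN): min(2, 1) = 1
C (MAX): max(5, -6) = 5
D (MAX): max(-9, -3) = -3
E (MAX): max(-9, 6) = 6
A (MIN): min(5, -3, 6) = -3
MAX prefers the higher value; B=1, A=-3. B is better since 1 > -3.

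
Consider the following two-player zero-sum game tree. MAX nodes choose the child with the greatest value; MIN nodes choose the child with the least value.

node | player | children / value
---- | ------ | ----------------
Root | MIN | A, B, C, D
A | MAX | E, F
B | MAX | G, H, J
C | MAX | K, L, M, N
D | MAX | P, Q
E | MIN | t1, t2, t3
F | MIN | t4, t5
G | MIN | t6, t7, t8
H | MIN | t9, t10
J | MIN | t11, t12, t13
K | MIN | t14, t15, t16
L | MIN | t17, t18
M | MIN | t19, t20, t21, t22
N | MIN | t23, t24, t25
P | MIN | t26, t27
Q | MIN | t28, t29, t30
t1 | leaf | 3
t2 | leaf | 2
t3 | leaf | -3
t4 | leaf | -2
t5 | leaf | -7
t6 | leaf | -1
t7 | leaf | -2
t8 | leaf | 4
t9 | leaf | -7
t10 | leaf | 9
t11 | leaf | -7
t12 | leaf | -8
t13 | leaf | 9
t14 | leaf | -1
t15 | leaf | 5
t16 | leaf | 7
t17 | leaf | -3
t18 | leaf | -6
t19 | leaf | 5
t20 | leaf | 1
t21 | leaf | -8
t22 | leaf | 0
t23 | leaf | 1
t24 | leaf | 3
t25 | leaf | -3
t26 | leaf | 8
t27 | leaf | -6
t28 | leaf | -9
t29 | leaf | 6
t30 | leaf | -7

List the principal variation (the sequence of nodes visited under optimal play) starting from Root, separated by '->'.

E (MIN): min(3, 2, -3) = -3
F (MIN): min(-2, -7) = -7
A (MAX): max(-3, -7) = -3
G (MIN): min(-1, -2, 4) = -2
H (MIN): min(-7, 9) = -7
J (MIN): min(-7, -8, 9) = -8
B (MAX): max(-2, -7, -8) = -2
K (MIN): min(-1, 5, 7) = -1
L (MIN): min(-3, -6) = -6
M (MIN): min(5, 1, -8, 0) = -8
N (MIN): min(1, 3, -3) = -3
C (MAX): max(-1, -6, -8, -3) = -1
P (MIN): min(8, -6) = -6
Q (MIN): min(-9, 6, -7) = -9
D (MAX): max(-6, -9) = -6
Root (MIN): min(-3, -2, -1, -6) = -6
At Root, MIN picks D (lowest: -6).
At D, MAX picks P (highest: -6).
At P, MIN picks t27 (lowest: -6).
Terminal value -6.

Root -> D -> P -> t27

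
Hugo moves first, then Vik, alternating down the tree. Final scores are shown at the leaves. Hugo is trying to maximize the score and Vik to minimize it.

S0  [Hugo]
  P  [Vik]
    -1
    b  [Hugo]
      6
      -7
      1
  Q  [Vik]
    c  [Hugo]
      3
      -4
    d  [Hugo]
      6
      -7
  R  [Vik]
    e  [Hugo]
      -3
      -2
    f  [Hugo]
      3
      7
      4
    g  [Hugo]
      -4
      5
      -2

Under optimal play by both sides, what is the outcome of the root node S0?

3

b (Hugo): max(6, -7, 1) = 6
P (Vik): min(-1, 6) = -1
c (Hugo): max(3, -4) = 3
d (Hugo): max(6, -7) = 6
Q (Vik): min(3, 6) = 3
e (Hugo): max(-3, -2) = -2
f (Hugo): max(3, 7, 4) = 7
g (Hugo): max(-4, 5, -2) = 5
R (Vik): min(-2, 7, 5) = -2
S0 (Hugo): max(-1, 3, -2) = 3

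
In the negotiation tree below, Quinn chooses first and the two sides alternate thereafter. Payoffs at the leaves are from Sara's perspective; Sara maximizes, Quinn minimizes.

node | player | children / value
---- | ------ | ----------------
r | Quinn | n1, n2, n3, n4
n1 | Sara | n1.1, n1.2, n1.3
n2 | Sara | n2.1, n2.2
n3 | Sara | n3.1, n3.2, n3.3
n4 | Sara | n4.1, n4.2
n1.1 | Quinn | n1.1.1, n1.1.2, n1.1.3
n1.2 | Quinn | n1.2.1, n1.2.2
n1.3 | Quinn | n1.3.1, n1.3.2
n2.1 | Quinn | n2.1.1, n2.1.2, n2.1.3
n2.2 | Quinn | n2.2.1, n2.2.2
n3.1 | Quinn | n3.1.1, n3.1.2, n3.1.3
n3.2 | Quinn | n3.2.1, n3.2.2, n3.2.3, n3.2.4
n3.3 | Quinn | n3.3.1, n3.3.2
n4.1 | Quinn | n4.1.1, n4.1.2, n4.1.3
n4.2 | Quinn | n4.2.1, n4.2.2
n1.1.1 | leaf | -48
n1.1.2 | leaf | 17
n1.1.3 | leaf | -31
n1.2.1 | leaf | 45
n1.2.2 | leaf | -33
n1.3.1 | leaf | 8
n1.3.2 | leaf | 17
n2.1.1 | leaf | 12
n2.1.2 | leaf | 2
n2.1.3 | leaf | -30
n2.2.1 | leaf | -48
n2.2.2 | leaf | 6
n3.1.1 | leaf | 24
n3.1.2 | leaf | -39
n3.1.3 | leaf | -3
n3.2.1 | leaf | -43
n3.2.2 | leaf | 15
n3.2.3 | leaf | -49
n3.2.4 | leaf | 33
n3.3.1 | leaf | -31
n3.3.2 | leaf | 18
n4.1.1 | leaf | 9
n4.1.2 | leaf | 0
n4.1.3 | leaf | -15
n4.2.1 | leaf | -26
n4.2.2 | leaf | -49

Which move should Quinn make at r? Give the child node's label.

n3

n1.1 (Quinn): min(-48, 17, -31) = -48
n1.2 (Quinn): min(45, -33) = -33
n1.3 (Quinn): min(8, 17) = 8
n1 (Sara): max(-48, -33, 8) = 8
n2.1 (Quinn): min(12, 2, -30) = -30
n2.2 (Quinn): min(-48, 6) = -48
n2 (Sara): max(-30, -48) = -30
n3.1 (Quinn): min(24, -39, -3) = -39
n3.2 (Quinn): min(-43, 15, -49, 33) = -49
n3.3 (Quinn): min(-31, 18) = -31
n3 (Sara): max(-39, -49, -31) = -31
n4.1 (Quinn): min(9, 0, -15) = -15
n4.2 (Quinn): min(-26, -49) = -49
n4 (Sara): max(-15, -49) = -15
r (Quinn): min(8, -30, -31, -15) = -31
Quinn at r wants the lowest of {n1=8, n2=-30, n3=-31, n4=-15}, so chooses n3.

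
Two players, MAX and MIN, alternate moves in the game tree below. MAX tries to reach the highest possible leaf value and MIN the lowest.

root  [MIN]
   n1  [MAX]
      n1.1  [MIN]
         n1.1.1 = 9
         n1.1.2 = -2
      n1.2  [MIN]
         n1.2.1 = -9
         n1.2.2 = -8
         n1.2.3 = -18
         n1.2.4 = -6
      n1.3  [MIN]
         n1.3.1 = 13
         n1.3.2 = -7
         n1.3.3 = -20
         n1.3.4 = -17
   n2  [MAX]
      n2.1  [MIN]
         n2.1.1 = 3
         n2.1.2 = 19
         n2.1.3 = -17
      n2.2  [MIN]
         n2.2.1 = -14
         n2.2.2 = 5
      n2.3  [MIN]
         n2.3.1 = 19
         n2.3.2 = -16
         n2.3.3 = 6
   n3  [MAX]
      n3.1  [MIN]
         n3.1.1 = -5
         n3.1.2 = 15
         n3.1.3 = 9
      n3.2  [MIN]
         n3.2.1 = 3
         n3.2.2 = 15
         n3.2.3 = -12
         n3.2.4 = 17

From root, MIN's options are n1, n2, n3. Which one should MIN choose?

n1.1 (MIN): min(9, -2) = -2
n1.2 (MIN): min(-9, -8, -18, -6) = -18
n1.3 (MIN): min(13, -7, -20, -17) = -20
n1 (MAX): max(-2, -18, -20) = -2
n2.1 (MIN): min(3, 19, -17) = -17
n2.2 (MIN): min(-14, 5) = -14
n2.3 (MIN): min(19, -16, 6) = -16
n2 (MAX): max(-17, -14, -16) = -14
n3.1 (MIN): min(-5, 15, 9) = -5
n3.2 (MIN): min(3, 15, -12, 17) = -12
n3 (MAX): max(-5, -12) = -5
root (MIN): min(-2, -14, -5) = -14
MIN at root wants the lowest of {n1=-2, n2=-14, n3=-5}, so chooses n2.

n2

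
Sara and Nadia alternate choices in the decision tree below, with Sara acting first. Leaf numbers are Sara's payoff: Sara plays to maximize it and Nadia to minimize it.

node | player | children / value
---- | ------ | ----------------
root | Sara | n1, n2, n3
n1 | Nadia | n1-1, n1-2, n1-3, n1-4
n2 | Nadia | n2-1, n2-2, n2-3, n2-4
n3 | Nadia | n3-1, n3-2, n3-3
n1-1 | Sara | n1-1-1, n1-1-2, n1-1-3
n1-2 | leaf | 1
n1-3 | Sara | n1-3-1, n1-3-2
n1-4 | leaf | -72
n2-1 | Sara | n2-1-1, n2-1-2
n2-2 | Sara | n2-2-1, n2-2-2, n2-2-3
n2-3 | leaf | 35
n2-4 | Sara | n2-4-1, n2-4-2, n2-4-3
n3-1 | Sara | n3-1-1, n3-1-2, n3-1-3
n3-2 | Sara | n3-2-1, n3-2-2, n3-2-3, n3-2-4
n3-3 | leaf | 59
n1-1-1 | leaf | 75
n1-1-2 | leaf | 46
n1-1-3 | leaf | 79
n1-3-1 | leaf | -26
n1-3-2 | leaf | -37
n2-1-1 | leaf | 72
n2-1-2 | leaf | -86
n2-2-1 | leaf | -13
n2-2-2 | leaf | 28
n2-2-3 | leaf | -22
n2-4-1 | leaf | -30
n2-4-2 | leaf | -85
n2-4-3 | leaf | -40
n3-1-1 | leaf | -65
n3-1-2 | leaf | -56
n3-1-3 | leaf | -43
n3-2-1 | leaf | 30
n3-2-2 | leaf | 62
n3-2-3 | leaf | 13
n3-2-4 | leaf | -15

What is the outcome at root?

n1-1 (Sara): max(75, 46, 79) = 79
n1-3 (Sara): max(-26, -37) = -26
n1 (Nadia): min(79, 1, -26, -72) = -72
n2-1 (Sara): max(72, -86) = 72
n2-2 (Sara): max(-13, 28, -22) = 28
n2-4 (Sara): max(-30, -85, -40) = -30
n2 (Nadia): min(72, 28, 35, -30) = -30
n3-1 (Sara): max(-65, -56, -43) = -43
n3-2 (Sara): max(30, 62, 13, -15) = 62
n3 (Nadia): min(-43, 62, 59) = -43
root (Sara): max(-72, -30, -43) = -30

-30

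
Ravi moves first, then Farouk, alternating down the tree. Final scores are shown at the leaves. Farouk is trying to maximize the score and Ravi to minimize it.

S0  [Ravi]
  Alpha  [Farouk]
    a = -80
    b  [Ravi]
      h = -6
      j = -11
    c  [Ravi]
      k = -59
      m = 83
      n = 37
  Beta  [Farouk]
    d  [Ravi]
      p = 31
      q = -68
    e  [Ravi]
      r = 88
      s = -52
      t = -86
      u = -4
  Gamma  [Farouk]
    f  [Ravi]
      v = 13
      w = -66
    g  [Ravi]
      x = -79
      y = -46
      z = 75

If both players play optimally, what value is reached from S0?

-68

b (Ravi): min(-6, -11) = -11
c (Ravi): min(-59, 83, 37) = -59
Alpha (Farouk): max(-80, -11, -59) = -11
d (Ravi): min(31, -68) = -68
e (Ravi): min(88, -52, -86, -4) = -86
Beta (Farouk): max(-68, -86) = -68
f (Ravi): min(13, -66) = -66
g (Ravi): min(-79, -46, 75) = -79
Gamma (Farouk): max(-66, -79) = -66
S0 (Ravi): min(-11, -68, -66) = -68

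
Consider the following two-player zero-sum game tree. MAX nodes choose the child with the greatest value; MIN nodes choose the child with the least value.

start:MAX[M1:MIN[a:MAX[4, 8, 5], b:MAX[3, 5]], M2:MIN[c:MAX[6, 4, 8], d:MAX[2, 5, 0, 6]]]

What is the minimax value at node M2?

6

c (MAX): max(6, 4, 8) = 8
d (MAX): max(2, 5, 0, 6) = 6
M2 (MIN): min(8, 6) = 6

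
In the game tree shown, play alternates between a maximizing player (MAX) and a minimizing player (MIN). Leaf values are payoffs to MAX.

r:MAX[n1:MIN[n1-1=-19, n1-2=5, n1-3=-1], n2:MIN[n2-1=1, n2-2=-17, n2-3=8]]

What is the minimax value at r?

-17

n1 (MIN): min(-19, 5, -1) = -19
n2 (MIN): min(1, -17, 8) = -17
r (MAX): max(-19, -17) = -17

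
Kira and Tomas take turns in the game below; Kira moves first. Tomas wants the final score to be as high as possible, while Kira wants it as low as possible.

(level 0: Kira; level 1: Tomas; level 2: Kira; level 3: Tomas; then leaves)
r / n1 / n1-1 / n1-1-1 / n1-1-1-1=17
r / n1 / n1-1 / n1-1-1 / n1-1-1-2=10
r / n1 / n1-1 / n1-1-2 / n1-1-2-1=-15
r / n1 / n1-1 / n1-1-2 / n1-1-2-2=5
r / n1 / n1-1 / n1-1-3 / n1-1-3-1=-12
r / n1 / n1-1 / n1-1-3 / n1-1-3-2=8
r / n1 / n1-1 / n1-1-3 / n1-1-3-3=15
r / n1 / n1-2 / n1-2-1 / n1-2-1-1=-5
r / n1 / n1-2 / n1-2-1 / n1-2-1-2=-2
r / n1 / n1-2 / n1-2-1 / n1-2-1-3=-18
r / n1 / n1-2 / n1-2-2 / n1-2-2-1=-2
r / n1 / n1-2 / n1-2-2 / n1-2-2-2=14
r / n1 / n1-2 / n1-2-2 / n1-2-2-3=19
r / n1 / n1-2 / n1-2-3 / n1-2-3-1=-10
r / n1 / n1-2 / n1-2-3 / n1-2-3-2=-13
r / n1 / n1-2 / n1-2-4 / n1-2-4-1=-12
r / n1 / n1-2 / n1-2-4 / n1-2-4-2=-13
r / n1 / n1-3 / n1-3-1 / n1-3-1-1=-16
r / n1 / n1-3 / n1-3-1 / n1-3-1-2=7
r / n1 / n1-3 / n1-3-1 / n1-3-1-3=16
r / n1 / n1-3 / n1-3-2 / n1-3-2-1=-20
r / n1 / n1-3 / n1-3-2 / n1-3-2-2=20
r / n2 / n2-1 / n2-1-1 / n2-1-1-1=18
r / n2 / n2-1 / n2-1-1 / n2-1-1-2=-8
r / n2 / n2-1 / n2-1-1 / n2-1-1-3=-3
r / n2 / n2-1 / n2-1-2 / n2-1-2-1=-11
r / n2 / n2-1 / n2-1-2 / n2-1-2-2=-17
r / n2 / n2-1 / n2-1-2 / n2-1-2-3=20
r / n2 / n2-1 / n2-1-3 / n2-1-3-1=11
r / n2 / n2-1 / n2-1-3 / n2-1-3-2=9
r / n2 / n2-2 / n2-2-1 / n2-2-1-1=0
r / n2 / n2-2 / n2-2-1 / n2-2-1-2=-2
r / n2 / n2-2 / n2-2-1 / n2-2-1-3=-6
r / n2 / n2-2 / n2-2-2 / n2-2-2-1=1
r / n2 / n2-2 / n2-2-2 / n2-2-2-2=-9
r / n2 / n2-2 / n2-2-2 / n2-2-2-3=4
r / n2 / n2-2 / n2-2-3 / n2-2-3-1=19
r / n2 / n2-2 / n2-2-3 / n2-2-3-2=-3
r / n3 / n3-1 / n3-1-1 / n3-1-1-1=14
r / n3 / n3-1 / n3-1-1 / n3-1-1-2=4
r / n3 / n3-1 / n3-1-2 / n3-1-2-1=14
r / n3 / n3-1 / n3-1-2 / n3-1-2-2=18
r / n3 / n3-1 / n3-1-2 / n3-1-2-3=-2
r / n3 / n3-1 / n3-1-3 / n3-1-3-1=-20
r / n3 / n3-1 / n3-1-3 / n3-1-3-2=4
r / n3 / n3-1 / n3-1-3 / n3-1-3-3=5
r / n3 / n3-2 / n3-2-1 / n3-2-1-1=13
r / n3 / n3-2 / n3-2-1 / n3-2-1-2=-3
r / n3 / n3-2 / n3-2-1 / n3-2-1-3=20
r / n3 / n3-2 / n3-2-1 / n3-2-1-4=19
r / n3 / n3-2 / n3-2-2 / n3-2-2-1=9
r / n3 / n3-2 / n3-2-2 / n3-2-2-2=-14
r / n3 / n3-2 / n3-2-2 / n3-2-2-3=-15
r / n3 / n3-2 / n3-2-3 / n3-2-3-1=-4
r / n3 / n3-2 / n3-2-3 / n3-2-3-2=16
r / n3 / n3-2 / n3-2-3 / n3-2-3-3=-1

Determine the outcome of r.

n1-1-1 (Tomas): max(17, 10) = 17
n1-1-2 (Tomas): max(-15, 5) = 5
n1-1-3 (Tomas): max(-12, 8, 15) = 15
n1-1 (Kira): min(17, 5, 15) = 5
n1-2-1 (Tomas): max(-5, -2, -18) = -2
n1-2-2 (Tomas): max(-2, 14, 19) = 19
n1-2-3 (Tomas): max(-10, -13) = -10
n1-2-4 (Tomas): max(-12, -13) = -12
n1-2 (Kira): min(-2, 19, -10, -12) = -12
n1-3-1 (Tomas): max(-16, 7, 16) = 16
n1-3-2 (Tomas): max(-20, 20) = 20
n1-3 (Kira): min(16, 20) = 16
n1 (Tomas): max(5, -12, 16) = 16
n2-1-1 (Tomas): max(18, -8, -3) = 18
n2-1-2 (Tomas): max(-11, -17, 20) = 20
n2-1-3 (Tomas): max(11, 9) = 11
n2-1 (Kira): min(18, 20, 11) = 11
n2-2-1 (Tomas): max(0, -2, -6) = 0
n2-2-2 (Tomas): max(1, -9, 4) = 4
n2-2-3 (Tomas): max(19, -3) = 19
n2-2 (Kira): min(0, 4, 19) = 0
n2 (Tomas): max(11, 0) = 11
n3-1-1 (Tomas): max(14, 4) = 14
n3-1-2 (Tomas): max(14, 18, -2) = 18
n3-1-3 (Tomas): max(-20, 4, 5) = 5
n3-1 (Kira): min(14, 18, 5) = 5
n3-2-1 (Tomas): max(13, -3, 20, 19) = 20
n3-2-2 (Tomas): max(9, -14, -15) = 9
n3-2-3 (Tomas): max(-4, 16, -1) = 16
n3-2 (Kira): min(20, 9, 16) = 9
n3 (Tomas): max(5, 9) = 9
r (Kira): min(16, 11, 9) = 9

9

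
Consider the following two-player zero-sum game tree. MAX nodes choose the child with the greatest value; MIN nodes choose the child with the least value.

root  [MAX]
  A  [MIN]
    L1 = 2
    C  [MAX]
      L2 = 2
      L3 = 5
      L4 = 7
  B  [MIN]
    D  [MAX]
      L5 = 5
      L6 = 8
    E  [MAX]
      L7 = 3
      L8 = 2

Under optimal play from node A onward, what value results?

C (MAX): max(2, 5, 7) = 7
A (MIN): min(2, 7) = 2

2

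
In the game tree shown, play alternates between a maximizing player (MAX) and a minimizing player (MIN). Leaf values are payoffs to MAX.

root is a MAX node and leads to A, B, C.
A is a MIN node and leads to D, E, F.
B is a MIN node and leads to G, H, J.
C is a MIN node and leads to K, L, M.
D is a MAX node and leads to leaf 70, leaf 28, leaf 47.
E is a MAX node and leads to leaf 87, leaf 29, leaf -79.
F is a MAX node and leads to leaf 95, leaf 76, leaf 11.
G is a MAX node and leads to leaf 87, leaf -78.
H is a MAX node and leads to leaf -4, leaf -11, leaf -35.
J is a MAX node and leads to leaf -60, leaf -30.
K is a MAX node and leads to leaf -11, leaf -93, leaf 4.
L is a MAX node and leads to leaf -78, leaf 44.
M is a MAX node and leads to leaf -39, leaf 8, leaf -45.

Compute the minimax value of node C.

4

K (MAX): max(-11, -93, 4) = 4
L (MAX): max(-78, 44) = 44
M (MAX): max(-39, 8, -45) = 8
C (MIN): min(4, 44, 8) = 4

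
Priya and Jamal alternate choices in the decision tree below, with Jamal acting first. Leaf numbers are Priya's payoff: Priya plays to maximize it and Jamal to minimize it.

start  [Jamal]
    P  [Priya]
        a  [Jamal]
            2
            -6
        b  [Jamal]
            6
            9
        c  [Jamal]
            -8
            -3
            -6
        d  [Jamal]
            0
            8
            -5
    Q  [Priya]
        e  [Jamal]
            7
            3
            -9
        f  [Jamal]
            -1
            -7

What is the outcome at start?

-7

a (Jamal): min(2, -6) = -6
b (Jamal): min(6, 9) = 6
c (Jamal): min(-8, -3, -6) = -8
d (Jamal): min(0, 8, -5) = -5
P (Priya): max(-6, 6, -8, -5) = 6
e (Jamal): min(7, 3, -9) = -9
f (Jamal): min(-1, -7) = -7
Q (Priya): max(-9, -7) = -7
start (Jamal): min(6, -7) = -7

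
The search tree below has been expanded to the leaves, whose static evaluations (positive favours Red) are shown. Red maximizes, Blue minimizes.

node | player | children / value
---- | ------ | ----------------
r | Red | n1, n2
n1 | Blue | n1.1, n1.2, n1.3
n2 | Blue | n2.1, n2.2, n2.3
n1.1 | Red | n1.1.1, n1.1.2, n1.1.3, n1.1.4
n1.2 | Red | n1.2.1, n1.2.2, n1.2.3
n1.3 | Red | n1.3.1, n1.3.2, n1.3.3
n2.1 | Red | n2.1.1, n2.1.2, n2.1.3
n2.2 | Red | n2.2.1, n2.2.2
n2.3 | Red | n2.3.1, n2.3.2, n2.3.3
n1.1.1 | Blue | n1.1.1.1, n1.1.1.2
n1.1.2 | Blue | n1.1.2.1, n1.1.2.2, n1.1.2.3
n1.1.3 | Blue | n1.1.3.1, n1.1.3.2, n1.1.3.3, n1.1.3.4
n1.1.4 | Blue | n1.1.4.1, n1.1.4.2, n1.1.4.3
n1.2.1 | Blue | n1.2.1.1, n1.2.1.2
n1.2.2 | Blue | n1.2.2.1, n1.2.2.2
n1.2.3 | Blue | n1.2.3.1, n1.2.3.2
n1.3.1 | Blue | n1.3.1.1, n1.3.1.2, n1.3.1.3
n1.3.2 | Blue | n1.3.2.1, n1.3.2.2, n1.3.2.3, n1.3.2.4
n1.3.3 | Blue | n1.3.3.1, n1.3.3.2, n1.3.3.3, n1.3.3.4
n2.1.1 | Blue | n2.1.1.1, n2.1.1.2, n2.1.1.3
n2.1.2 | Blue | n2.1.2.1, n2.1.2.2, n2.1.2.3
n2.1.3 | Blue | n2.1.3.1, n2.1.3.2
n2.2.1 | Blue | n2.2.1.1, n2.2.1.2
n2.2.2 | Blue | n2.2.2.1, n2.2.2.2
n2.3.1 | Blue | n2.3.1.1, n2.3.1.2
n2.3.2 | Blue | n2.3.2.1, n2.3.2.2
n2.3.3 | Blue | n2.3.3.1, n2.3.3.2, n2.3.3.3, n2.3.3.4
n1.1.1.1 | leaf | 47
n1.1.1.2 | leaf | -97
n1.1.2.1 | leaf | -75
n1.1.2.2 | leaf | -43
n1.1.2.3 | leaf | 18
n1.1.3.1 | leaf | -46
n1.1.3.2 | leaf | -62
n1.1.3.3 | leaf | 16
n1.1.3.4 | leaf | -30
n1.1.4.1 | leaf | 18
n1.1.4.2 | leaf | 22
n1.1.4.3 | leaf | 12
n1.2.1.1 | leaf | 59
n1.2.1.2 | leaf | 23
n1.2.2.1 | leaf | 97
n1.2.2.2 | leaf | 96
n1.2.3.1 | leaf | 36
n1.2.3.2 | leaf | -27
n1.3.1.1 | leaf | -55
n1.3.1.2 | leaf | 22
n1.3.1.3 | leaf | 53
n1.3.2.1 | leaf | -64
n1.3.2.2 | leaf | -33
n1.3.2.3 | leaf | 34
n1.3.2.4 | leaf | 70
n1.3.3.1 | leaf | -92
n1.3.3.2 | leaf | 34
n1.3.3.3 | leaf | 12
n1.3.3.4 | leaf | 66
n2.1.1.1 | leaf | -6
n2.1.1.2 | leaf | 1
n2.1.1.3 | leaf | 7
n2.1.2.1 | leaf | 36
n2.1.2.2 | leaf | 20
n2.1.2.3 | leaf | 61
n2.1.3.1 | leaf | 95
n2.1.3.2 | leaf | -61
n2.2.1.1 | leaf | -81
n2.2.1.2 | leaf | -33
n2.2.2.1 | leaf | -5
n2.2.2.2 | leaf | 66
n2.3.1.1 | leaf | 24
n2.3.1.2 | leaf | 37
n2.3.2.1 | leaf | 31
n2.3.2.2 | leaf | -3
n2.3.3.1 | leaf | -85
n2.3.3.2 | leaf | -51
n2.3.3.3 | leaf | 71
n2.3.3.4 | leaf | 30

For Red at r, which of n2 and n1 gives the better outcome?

n2.1.1 (Blue): min(-6, 1, 7) = -6
n2.1.2 (Blue): min(36, 20, 61) = 20
n2.1.3 (Blue): min(95, -61) = -61
n2.1 (Red): max(-6, 20, -61) = 20
n2.2.1 (Blue): min(-81, -33) = -81
n2.2.2 (Blue): min(-5, 66) = -5
n2.2 (Red): max(-81, -5) = -5
n2.3.1 (Blue): min(24, 37) = 24
n2.3.2 (Blue): min(31, -3) = -3
n2.3.3 (Blue): min(-85, -51, 71, 30) = -85
n2.3 (Red): max(24, -3, -85) = 24
n2 (Blue): min(20, -5, 24) = -5
n1.1.1 (Blue): min(47, -97) = -97
n1.1.2 (Blue): min(-75, -43, 18) = -75
n1.1.3 (Blue): min(-46, -62, 16, -30) = -62
n1.1.4 (Blue): min(18, 22, 12) = 12
n1.1 (Red): max(-97, -75, -62, 12) = 12
n1.2.1 (Blue): min(59, 23) = 23
n1.2.2 (Blue): min(97, 96) = 96
n1.2.3 (Blue): min(36, -27) = -27
n1.2 (Red): max(23, 96, -27) = 96
n1.3.1 (Blue): min(-55, 22, 53) = -55
n1.3.2 (Blue): min(-64, -33, 34, 70) = -64
n1.3.3 (Blue): min(-92, 34, 12, 66) = -92
n1.3 (Red): max(-55, -64, -92) = -55
n1 (Blue): min(12, 96, -55) = -55
Red prefers the higher value; n2=-5, n1=-55. n2 is better since -5 > -55.

n2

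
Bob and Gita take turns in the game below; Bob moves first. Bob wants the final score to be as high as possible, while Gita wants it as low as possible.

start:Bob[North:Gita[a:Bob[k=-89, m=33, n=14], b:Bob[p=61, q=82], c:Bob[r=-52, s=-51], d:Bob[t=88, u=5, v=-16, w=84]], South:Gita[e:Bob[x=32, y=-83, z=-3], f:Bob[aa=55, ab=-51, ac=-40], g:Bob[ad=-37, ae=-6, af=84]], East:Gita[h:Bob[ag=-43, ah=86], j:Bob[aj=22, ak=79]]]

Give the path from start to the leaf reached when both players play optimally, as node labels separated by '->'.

start -> East -> j -> ak

a (Bob): max(-89, 33, 14) = 33
b (Bob): max(61, 82) = 82
c (Bob): max(-52, -51) = -51
d (Bob): max(88, 5, -16, 84) = 88
North (Gita): min(33, 82, -51, 88) = -51
e (Bob): max(32, -83, -3) = 32
f (Bob): max(55, -51, -40) = 55
g (Bob): max(-37, -6, 84) = 84
South (Gita): min(32, 55, 84) = 32
h (Bob): max(-43, 86) = 86
j (Bob): max(22, 79) = 79
East (Gita): min(86, 79) = 79
start (Bob): max(-51, 32, 79) = 79
At start, Bob picks East (highest: 79).
At East, Gita picks j (lowest: 79).
At j, Bob picks ak (highest: 79).
Terminal value 79.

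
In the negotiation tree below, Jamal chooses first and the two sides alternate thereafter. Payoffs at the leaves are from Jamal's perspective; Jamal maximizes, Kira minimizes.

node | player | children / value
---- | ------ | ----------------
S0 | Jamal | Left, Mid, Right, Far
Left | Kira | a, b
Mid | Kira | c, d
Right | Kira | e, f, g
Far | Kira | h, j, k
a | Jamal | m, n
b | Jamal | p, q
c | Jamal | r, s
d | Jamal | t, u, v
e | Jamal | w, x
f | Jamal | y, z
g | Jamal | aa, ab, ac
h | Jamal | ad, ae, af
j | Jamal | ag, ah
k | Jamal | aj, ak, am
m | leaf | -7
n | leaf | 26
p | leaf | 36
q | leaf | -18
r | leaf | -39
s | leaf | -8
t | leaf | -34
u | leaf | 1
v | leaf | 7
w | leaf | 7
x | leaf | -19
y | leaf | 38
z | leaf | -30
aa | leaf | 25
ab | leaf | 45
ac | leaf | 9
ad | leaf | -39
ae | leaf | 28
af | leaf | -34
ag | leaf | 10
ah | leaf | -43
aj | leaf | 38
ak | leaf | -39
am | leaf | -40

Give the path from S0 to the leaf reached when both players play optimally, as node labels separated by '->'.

a (Jamal): max(-7, 26) = 26
b (Jamal): max(36, -18) = 36
Left (Kira): min(26, 36) = 26
c (Jamal): max(-39, -8) = -8
d (Jamal): max(-34, 1, 7) = 7
Mid (Kira): min(-8, 7) = -8
e (Jamal): max(7, -19) = 7
f (Jamal): max(38, -30) = 38
g (Jamal): max(25, 45, 9) = 45
Right (Kira): min(7, 38, 45) = 7
h (Jamal): max(-39, 28, -34) = 28
j (Jamal): max(10, -43) = 10
k (Jamal): max(38, -39, -40) = 38
Far (Kira): min(28, 10, 38) = 10
S0 (Jamal): max(26, -8, 7, 10) = 26
At S0, Jamal picks Left (highest: 26).
At Left, Kira picks a (lowest: 26).
At a, Jamal picks n (highest: 26).
Terminal value 26.

S0 -> Left -> a -> n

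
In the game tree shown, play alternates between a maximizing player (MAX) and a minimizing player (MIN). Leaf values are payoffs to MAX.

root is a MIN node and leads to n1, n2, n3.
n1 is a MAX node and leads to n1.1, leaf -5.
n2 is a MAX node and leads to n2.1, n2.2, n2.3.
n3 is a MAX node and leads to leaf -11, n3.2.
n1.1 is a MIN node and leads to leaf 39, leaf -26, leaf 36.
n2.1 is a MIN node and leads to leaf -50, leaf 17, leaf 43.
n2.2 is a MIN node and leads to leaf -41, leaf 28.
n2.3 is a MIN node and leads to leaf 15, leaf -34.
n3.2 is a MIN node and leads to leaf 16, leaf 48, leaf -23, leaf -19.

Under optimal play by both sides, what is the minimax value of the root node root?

n1.1 (MIN): min(39, -26, 36) = -26
n1 (MAX): max(-26, -5) = -5
n2.1 (MIN): min(-50, 17, 43) = -50
n2.2 (MIN): min(-41, 28) = -41
n2.3 (MIN): min(15, -34) = -34
n2 (MAX): max(-50, -41, -34) = -34
n3.2 (MIN): min(16, 48, -23, -19) = -23
n3 (MAX): max(-11, -23) = -11
root (MIN): min(-5, -34, -11) = -34

-34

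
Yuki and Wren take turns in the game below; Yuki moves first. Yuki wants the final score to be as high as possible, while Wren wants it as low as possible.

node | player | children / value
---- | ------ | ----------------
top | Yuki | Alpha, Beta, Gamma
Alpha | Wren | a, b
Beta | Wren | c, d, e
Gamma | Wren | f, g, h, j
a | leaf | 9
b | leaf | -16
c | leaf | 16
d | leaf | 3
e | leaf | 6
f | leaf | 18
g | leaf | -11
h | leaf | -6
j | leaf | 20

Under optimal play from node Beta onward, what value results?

3

Beta (Wren): min(16, 3, 6) = 3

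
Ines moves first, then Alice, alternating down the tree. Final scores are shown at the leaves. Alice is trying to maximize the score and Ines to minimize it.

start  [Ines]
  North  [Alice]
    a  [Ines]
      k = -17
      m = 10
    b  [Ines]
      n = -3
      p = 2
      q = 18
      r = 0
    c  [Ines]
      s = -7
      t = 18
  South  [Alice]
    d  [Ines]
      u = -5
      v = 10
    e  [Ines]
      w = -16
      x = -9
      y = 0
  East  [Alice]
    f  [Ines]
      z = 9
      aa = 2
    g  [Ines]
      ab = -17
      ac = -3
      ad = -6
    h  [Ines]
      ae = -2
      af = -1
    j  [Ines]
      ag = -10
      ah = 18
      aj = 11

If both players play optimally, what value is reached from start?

a (Ines): min(-17, 10) = -17
b (Ines): min(-3, 2, 18, 0) = -3
c (Ines): min(-7, 18) = -7
North (Alice): max(-17, -3, -7) = -3
d (Ines): min(-5, 10) = -5
e (Ines): min(-16, -9, 0) = -16
South (Alice): max(-5, -16) = -5
f (Ines): min(9, 2) = 2
g (Ines): min(-17, -3, -6) = -17
h (Ines): min(-2, -1) = -2
j (Ines): min(-10, 18, 11) = -10
East (Alice): max(2, -17, -2, -10) = 2
start (Ines): min(-3, -5, 2) = -5

-5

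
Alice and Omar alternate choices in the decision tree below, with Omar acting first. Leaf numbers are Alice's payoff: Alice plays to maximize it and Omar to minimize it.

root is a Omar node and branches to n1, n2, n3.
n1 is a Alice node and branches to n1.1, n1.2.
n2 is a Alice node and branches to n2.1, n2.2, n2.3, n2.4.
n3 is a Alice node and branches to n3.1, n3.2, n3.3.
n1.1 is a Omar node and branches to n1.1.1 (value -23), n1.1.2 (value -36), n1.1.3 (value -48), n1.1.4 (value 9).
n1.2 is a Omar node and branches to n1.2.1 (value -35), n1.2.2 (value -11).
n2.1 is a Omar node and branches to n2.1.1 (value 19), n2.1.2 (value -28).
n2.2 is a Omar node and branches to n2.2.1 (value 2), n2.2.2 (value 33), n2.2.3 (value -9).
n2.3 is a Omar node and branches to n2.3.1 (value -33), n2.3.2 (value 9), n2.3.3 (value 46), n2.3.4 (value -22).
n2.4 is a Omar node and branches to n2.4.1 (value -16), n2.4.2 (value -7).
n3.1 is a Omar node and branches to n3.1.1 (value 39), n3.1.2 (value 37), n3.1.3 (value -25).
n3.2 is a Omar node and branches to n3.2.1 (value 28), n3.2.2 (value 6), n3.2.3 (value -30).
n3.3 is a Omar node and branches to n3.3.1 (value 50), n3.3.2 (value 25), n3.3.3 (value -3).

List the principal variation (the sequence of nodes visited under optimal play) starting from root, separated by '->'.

root -> n1 -> n1.2 -> n1.2.1

n1.1 (Omar): min(-23, -36, -48, 9) = -48
n1.2 (Omar): min(-35, -11) = -35
n1 (Alice): max(-48, -35) = -35
n2.1 (Omar): min(19, -28) = -28
n2.2 (Omar): min(2, 33, -9) = -9
n2.3 (Omar): min(-33, 9, 46, -22) = -33
n2.4 (Omar): min(-16, -7) = -16
n2 (Alice): max(-28, -9, -33, -16) = -9
n3.1 (Omar): min(39, 37, -25) = -25
n3.2 (Omar): min(28, 6, -30) = -30
n3.3 (Omar): min(50, 25, -3) = -3
n3 (Alice): max(-25, -30, -3) = -3
root (Omar): min(-35, -9, -3) = -35
At root, Omar picks n1 (lowest: -35).
At n1, Alice picks n1.2 (highest: -35).
At n1.2, Omar picks n1.2.1 (lowest: -35).
Terminal value -35.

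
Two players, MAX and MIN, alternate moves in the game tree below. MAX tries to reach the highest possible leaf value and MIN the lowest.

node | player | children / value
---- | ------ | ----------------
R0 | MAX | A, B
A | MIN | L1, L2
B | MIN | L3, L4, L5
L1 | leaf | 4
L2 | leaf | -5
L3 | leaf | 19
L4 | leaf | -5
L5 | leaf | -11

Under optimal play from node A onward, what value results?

A (MIN): min(4, -5) = -5

-5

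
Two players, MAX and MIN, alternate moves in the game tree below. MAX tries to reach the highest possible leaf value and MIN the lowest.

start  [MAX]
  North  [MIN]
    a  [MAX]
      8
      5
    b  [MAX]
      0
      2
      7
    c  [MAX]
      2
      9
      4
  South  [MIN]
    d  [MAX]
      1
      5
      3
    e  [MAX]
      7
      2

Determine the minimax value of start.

7

a (MAX): max(8, 5) = 8
b (MAX): max(0, 2, 7) = 7
c (MAX): max(2, 9, 4) = 9
North (MIN): min(8, 7, 9) = 7
d (MAX): max(1, 5, 3) = 5
e (MAX): max(7, 2) = 7
South (MIN): min(5, 7) = 5
start (MAX): max(7, 5) = 7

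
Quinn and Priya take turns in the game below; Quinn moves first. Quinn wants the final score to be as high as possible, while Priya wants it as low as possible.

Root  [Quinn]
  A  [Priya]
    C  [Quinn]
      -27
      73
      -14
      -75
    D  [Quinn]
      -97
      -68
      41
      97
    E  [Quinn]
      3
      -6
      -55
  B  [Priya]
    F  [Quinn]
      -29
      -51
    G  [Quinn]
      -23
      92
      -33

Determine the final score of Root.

3

C (Quinn): max(-27, 73, -14, -75) = 73
D (Quinn): max(-97, -68, 41, 97) = 97
E (Quinn): max(3, -6, -55) = 3
A (Priya): min(73, 97, 3) = 3
F (Quinn): max(-29, -51) = -29
G (Quinn): max(-23, 92, -33) = 92
B (Priya): min(-29, 92) = -29
Root (Quinn): max(3, -29) = 3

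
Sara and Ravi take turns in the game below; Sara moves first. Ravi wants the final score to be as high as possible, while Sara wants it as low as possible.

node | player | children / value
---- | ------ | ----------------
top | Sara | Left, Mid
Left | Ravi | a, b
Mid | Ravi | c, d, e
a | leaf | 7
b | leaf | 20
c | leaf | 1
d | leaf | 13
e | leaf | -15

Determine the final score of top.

Left (Ravi): max(7, 20) = 20
Mid (Ravi): max(1, 13, -15) = 13
top (Sara): min(20, 13) = 13

13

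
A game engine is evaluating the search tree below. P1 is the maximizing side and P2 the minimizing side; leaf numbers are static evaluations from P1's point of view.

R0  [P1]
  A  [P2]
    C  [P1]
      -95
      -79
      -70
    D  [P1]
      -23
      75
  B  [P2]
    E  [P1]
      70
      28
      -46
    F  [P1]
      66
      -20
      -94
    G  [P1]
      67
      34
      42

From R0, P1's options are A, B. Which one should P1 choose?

C (P1): max(-95, -79, -70) = -70
D (P1): max(-23, 75) = 75
A (P2): min(-70, 75) = -70
E (P1): max(70, 28, -46) = 70
F (P1): max(66, -20, -94) = 66
G (P1): max(67, 34, 42) = 67
B (P2): min(70, 66, 67) = 66
R0 (P1): max(-70, 66) = 66
P1 at R0 wants the highest of {A=-70, B=66}, so chooses B.

B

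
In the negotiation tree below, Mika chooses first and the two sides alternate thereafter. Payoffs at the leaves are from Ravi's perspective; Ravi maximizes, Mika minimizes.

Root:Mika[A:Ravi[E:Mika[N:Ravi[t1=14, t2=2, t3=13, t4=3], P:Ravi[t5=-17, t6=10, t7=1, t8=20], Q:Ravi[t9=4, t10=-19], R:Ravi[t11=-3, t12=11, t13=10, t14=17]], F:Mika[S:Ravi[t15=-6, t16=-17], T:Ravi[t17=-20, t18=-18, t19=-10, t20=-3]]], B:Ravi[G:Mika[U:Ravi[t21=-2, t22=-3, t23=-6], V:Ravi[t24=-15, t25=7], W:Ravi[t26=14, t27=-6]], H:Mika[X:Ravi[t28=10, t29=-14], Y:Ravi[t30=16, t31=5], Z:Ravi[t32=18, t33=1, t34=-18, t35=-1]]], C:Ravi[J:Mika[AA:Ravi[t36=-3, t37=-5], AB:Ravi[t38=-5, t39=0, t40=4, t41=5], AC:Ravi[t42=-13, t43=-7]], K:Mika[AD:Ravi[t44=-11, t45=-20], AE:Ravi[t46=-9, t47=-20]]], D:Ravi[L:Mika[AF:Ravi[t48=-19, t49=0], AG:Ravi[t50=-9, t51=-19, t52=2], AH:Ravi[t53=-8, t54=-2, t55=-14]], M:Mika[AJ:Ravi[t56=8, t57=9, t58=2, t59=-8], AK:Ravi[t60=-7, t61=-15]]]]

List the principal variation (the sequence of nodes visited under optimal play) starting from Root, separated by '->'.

N (Ravi): max(14, 2, 13, 3) = 14
P (Ravi): max(-17, 10, 1, 20) = 20
Q (Ravi): max(4, -19) = 4
R (Ravi): max(-3, 11, 10, 17) = 17
E (Mika): min(14, 20, 4, 17) = 4
S (Ravi): max(-6, -17) = -6
T (Ravi): max(-20, -18, -10, -3) = -3
F (Mika): min(-6, -3) = -6
A (Ravi): max(4, -6) = 4
U (Ravi): max(-2, -3, -6) = -2
V (Ravi): max(-15, 7) = 7
W (Ravi): max(14, -6) = 14
G (Mika): min(-2, 7, 14) = -2
X (Ravi): max(10, -14) = 10
Y (Ravi): max(16, 5) = 16
Z (Ravi): max(18, 1, -18, -1) = 18
H (Mika): min(10, 16, 18) = 10
B (Ravi): max(-2, 10) = 10
AA (Ravi): max(-3, -5) = -3
AB (Ravi): max(-5, 0, 4, 5) = 5
AC (Ravi): max(-13, -7) = -7
J (Mika): min(-3, 5, -7) = -7
AD (Ravi): max(-11, -20) = -11
AE (Ravi): max(-9, -20) = -9
K (Mika): min(-11, -9) = -11
C (Ravi): max(-7, -11) = -7
AF (Ravi): max(-19, 0) = 0
AG (Ravi): max(-9, -19, 2) = 2
AH (Ravi): max(-8, -2, -14) = -2
L (Mika): min(0, 2, -2) = -2
AJ (Ravi): max(8, 9, 2, -8) = 9
AK (Ravi): max(-7, -15) = -7
M (Mika): min(9, -7) = -7
D (Ravi): max(-2, -7) = -2
Root (Mika): min(4, 10, -7, -2) = -7
At Root, Mika picks C (lowest: -7).
At C, Ravi picks J (highest: -7).
At J, Mika picks AC (lowest: -7).
At AC, Ravi picks t43 (highest: -7).
Terminal value -7.

Root -> C -> J -> AC -> t43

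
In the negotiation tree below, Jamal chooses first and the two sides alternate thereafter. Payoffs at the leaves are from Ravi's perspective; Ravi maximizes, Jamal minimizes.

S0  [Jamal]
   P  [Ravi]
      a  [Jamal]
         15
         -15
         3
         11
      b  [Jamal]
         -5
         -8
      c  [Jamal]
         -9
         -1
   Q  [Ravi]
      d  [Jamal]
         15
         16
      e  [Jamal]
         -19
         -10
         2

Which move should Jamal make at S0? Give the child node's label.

P

a (Jamal): min(15, -15, 3, 11) = -15
b (Jamal): min(-5, -8) = -8
c (Jamal): min(-9, -1) = -9
P (Ravi): max(-15, -8, -9) = -8
d (Jamal): min(15, 16) = 15
e (Jamal): min(-19, -10, 2) = -19
Q (Ravi): max(15, -19) = 15
S0 (Jamal): min(-8, 15) = -8
Jamal at S0 wants the lowest of {P=-8, Q=15}, so chooses P.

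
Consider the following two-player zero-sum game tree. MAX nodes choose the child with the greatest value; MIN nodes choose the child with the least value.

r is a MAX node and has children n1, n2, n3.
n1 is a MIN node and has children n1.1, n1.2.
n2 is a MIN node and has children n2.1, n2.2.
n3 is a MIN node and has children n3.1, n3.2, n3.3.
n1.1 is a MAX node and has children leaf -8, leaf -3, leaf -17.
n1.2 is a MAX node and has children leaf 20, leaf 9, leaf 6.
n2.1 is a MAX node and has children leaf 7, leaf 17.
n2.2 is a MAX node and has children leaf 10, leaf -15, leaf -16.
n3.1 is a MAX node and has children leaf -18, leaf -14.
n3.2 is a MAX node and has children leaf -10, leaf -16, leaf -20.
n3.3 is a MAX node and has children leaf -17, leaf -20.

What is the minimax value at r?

n1.1 (MAX): max(-8, -3, -17) = -3
n1.2 (MAX): max(20, 9, 6) = 20
n1 (MIN): min(-3, 20) = -3
n2.1 (MAX): max(7, 17) = 17
n2.2 (MAX): max(10, -15, -16) = 10
n2 (MIN): min(17, 10) = 10
n3.1 (MAX): max(-18, -14) = -14
n3.2 (MAX): max(-10, -16, -20) = -10
n3.3 (MAX): max(-17, -20) = -17
n3 (MIN): min(-14, -10, -17) = -17
r (MAX): max(-3, 10, -17) = 10

10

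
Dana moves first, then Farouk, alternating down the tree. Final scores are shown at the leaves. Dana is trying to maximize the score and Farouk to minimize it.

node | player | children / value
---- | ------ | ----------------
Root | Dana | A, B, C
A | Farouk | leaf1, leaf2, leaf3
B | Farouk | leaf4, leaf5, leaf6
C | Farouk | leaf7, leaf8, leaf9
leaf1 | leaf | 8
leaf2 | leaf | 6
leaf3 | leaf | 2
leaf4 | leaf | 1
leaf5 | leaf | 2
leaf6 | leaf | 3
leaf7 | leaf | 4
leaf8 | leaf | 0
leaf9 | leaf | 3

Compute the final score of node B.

B (Farouk): min(1, 2, 3) = 1

1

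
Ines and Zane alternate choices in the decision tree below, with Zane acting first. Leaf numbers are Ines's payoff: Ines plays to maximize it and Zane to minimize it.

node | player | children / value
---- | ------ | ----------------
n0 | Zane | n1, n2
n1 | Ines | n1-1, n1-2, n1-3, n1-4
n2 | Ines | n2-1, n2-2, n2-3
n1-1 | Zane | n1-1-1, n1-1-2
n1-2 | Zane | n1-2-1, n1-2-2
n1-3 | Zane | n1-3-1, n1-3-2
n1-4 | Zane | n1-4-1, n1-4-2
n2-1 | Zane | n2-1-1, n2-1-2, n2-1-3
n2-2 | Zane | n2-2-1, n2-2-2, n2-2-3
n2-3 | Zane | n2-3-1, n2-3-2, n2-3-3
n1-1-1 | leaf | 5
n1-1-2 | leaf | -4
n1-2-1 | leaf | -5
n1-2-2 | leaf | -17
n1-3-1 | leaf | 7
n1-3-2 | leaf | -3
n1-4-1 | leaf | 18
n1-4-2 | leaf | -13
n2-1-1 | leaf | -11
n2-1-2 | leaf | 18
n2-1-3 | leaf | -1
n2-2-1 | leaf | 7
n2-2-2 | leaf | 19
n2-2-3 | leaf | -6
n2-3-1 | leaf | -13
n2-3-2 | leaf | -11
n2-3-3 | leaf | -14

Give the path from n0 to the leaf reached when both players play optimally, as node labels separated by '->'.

n1-1 (Zane): min(5, -4) = -4
n1-2 (Zane): min(-5, -17) = -17
n1-3 (Zane): min(7, -3) = -3
n1-4 (Zane): min(18, -13) = -13
n1 (Ines): max(-4, -17, -3, -13) = -3
n2-1 (Zane): min(-11, 18, -1) = -11
n2-2 (Zane): min(7, 19, -6) = -6
n2-3 (Zane): min(-13, -11, -14) = -14
n2 (Ines): max(-11, -6, -14) = -6
n0 (Zane): min(-3, -6) = -6
At n0, Zane picks n2 (lowest: -6).
At n2, Ines picks n2-2 (highest: -6).
At n2-2, Zane picks n2-2-3 (lowest: -6).
Terminal value -6.

n0 -> n2 -> n2-2 -> n2-2-3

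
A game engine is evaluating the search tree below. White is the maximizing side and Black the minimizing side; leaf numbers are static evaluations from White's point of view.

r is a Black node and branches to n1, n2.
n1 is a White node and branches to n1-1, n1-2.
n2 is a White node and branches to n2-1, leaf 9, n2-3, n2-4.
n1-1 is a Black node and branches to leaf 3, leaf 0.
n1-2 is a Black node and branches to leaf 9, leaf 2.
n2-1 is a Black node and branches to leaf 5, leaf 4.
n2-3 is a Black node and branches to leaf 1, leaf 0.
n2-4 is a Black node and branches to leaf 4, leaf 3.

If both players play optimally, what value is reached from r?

2

n1-1 (Black): min(3, 0) = 0
n1-2 (Black): min(9, 2) = 2
n1 (White): max(0, 2) = 2
n2-1 (Black): min(5, 4) = 4
n2-3 (Black): min(1, 0) = 0
n2-4 (Black): min(4, 3) = 3
n2 (White): max(4, 9, 0, 3) = 9
r (Black): min(2, 9) = 2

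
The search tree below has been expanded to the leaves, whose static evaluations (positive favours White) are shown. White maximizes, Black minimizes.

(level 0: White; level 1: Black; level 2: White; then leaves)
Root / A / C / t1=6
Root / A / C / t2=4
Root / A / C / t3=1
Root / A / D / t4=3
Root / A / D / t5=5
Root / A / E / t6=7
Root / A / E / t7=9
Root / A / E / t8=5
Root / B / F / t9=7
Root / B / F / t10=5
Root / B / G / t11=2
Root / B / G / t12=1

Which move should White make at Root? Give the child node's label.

C (White): max(6, 4, 1) = 6
D (White): max(3, 5) = 5
E (White): max(7, 9, 5) = 9
A (Black): min(6, 5, 9) = 5
F (White): max(7, 5) = 7
G (White): max(2, 1) = 2
B (Black): min(7, 2) = 2
Root (White): max(5, 2) = 5
White at Root wants the highest of {A=5, B=2}, so chooses A.

A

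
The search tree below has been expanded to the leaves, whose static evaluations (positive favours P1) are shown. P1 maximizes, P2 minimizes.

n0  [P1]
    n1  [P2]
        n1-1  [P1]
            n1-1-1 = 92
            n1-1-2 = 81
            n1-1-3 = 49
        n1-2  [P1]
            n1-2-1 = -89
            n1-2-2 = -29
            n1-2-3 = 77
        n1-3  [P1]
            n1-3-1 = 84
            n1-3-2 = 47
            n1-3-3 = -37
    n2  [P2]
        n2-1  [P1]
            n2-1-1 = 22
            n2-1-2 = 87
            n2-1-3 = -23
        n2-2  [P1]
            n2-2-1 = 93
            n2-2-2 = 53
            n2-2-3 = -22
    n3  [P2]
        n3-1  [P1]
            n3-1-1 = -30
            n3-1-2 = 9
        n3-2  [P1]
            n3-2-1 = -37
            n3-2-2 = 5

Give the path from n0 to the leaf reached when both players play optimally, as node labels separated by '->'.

n0 -> n2 -> n2-1 -> n2-1-2

n1-1 (P1): max(92, 81, 49) = 92
n1-2 (P1): max(-89, -29, 77) = 77
n1-3 (P1): max(84, 47, -37) = 84
n1 (P2): min(92, 77, 84) = 77
n2-1 (P1): max(22, 87, -23) = 87
n2-2 (P1): max(93, 53, -22) = 93
n2 (P2): min(87, 93) = 87
n3-1 (P1): max(-30, 9) = 9
n3-2 (P1): max(-37, 5) = 5
n3 (P2): min(9, 5) = 5
n0 (P1): max(77, 87, 5) = 87
At n0, P1 picks n2 (highest: 87).
At n2, P2 picks n2-1 (lowest: 87).
At n2-1, P1 picks n2-1-2 (highest: 87).
Terminal value 87.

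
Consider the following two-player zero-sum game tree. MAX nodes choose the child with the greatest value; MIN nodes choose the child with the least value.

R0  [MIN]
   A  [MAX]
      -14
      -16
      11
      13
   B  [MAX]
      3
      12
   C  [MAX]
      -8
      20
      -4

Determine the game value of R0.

12

A (MAX): max(-14, -16, 11, 13) = 13
B (MAX): max(3, 12) = 12
C (MAX): max(-8, 20, -4) = 20
R0 (MIN): min(13, 12, 20) = 12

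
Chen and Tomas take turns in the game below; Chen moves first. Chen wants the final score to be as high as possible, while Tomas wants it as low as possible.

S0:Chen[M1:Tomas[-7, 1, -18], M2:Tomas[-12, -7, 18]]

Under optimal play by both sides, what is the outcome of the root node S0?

M1 (Tomas): min(-7, 1, -18) = -18
M2 (Tomas): min(-12, -7, 18) = -12
S0 (Chen): max(-18, -12) = -12

-12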